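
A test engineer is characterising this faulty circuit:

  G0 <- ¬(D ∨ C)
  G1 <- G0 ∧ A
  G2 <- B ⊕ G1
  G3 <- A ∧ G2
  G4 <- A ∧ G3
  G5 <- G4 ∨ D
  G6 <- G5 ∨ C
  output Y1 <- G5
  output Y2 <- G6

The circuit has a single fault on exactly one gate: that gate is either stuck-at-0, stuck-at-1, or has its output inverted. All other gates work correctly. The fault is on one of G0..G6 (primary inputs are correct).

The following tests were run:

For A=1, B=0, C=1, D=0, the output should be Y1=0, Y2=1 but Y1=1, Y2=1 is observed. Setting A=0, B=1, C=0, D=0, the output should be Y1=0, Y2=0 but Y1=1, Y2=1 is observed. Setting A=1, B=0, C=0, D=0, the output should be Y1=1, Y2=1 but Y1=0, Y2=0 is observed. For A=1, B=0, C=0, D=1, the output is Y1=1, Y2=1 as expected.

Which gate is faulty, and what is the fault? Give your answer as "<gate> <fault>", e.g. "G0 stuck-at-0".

Fault-free values for test 1 (A=1, B=0, C=1, D=0): G0=0, G1=0, G2=0, G3=0, G4=0, G5=0, G6=1, giving Y1=0, Y2=1. Observed Y1=1, Y2=1.
Test 1: faults giving observed Y1=1, Y2=1 are {G0 stuck-at-1, G0 inverted output, G1 stuck-at-1, G1 inverted output, G2 stuck-at-1, G2 inverted output, G3 stuck-at-1, G3 inverted output, G4 stuck-at-1, G4 inverted output, G5 stuck-at-1, G5 inverted output}.
Test 2 (A=0, B=1, C=0, D=0): fault-free G0=1, G1=0, G2=1, G3=0, G4=0, G5=0, G6=0 → Y1=0, Y2=0; observed Y1=1, Y2=1. Eliminates G0 stuck-at-1, G0 inverted output, G1 stuck-at-1, G1 inverted output, G2 stuck-at-1, G2 inverted output, G3 stuck-at-1, G3 inverted output.
Test 3 (A=1, B=0, C=0, D=0): fault-free G0=1, G1=1, G2=1, G3=1, G4=1, G5=1, G6=1 → Y1=1, Y2=1; observed Y1=0, Y2=0. Eliminates G4 stuck-at-1, G5 stuck-at-1.
Test 4 (A=1, B=0, C=0, D=1): fault-free G0=0, G1=0, G2=0, G3=0, G4=0, G5=1, G6=1 → Y1=1, Y2=1; observed Y1=1, Y2=1. Eliminates G5 inverted output.
Only G4 inverted output is consistent with every test.

G4 inverted output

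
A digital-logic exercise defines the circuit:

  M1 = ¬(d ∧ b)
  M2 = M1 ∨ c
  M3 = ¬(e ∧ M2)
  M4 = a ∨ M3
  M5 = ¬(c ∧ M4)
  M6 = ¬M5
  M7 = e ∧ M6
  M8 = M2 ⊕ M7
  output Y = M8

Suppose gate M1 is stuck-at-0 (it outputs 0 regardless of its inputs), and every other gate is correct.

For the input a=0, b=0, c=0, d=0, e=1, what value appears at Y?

0

Propagate with M1 forced: M1=0 [stuck-at-0], M2=0, M3=1, M4=1, M5=1, M6=0, M7=0, M8=0.
So Y = 0. (Without the fault it would be 1.)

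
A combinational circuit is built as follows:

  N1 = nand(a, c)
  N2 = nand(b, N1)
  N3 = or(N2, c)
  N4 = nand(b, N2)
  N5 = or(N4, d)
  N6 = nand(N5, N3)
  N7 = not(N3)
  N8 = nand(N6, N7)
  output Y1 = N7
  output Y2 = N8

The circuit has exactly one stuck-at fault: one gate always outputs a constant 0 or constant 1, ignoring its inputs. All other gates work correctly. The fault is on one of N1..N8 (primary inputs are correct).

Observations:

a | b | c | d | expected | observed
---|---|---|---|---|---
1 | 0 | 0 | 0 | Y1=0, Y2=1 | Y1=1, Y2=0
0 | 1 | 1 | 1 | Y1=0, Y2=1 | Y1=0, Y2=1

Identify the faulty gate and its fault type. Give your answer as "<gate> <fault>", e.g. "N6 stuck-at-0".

Fault-free values for test 1 (a=1, b=0, c=0, d=0): N1=1, N2=1, N3=1, N4=1, N5=1, N6=0, N7=0, N8=1, giving Y1=0, Y2=1. Observed Y1=1, Y2=0.
Test 1: faults giving observed Y1=1, Y2=0 are {N2 stuck-at-0, N3 stuck-at-0}.
Test 2 (a=0, b=1, c=1, d=1): fault-free N1=1, N2=0, N3=1, N4=1, N5=1, N6=0, N7=0, N8=1 → Y1=0, Y2=1; observed Y1=0, Y2=1. Eliminates N3 stuck-at-0.
Only N2 stuck-at-0 is consistent with every test.

N2 stuck-at-0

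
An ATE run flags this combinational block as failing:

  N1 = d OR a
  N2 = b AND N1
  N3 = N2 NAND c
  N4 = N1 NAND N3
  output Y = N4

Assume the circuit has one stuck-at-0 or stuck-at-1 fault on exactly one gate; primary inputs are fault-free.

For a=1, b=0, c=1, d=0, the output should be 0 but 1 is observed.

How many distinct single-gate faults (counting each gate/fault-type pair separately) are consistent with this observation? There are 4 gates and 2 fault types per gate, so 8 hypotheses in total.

4

Fault-free: N1=1, N2=0, N3=1, N4=0 → 0. Observed 1.
  N1 stuck-at-0: output 1 ✓
  N1 stuck-at-1: output 0 ✗
  N2 stuck-at-0: output 0 ✗
  N2 stuck-at-1: output 1 ✓
  N3 stuck-at-0: output 1 ✓
  N3 stuck-at-1: output 0 ✗
  N4 stuck-at-0: output 0 ✗
  N4 stuck-at-1: output 1 ✓
Consistent faults: {N1 stuck-at-0, N2 stuck-at-1, N3 stuck-at-0, N4 stuck-at-1} — 4 in all.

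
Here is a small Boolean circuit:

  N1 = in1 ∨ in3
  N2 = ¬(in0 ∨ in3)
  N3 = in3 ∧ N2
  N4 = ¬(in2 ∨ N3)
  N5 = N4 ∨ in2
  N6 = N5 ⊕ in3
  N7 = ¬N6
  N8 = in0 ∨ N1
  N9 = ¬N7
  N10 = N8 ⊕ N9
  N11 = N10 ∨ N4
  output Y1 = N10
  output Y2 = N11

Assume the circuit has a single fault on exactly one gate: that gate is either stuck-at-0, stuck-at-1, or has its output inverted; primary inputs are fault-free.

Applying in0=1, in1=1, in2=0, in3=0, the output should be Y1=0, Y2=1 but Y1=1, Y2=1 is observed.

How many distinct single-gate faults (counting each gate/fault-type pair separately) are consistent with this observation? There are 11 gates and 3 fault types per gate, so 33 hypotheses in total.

16

Fault-free: N1=1, N2=0, N3=0, N4=1, N5=1, N6=1, N7=0, N8=1, N9=1, N10=0, N11=1 → Y1=0, Y2=1. Observed Y1=1, Y2=1.
  N1: none of the 3 fault types match ✗
  N2: none of the 3 fault types match ✗
  N3: stuck-at-1, inverted output ✓; others ✗
  N4: stuck-at-0, inverted output ✓; others ✗
  N5: stuck-at-0, inverted output ✓; others ✗
  N6: stuck-at-0, inverted output ✓; others ✗
  N7: stuck-at-1, inverted output ✓; others ✗
  N8: stuck-at-0, inverted output ✓; others ✗
  N9: stuck-at-0, inverted output ✓; others ✗
  N10: stuck-at-1, inverted output ✓; others ✗
  N11: none of the 3 fault types match ✗
Consistent faults: {N3 stuck-at-1, N3 inverted output, N4 stuck-at-0, N4 inverted output, N5 stuck-at-0, N5 inverted output, N6 stuck-at-0, N6 inverted output, N7 stuck-at-1, N7 inverted output, N8 stuck-at-0, N8 inverted output, N9 stuck-at-0, N9 inverted output, N10 stuck-at-1, N10 inverted output} — 16 in all.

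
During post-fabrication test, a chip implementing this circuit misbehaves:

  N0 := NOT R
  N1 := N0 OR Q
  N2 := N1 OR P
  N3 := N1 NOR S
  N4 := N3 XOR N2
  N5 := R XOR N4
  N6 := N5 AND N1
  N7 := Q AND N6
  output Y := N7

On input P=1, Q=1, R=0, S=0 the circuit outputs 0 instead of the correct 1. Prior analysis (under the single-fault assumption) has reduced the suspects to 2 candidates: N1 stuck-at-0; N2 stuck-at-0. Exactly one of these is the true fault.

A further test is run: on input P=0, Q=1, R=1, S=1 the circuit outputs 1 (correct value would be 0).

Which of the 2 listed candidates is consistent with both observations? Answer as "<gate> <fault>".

N2 stuck-at-0

Evaluate each candidate on input P=0, Q=1, R=1, S=1:
  N1 stuck-at-0: N0=0, N1=0 [stuck-at-0], N2=0, N3=0, N4=0, N5=1, N6=0, N7=0 → 0 — eliminated
  N2 stuck-at-0: N0=0, N1=1, N2=0 [stuck-at-0], N3=0, N4=0, N5=1, N6=1, N7=1 → 1 — matches
Only N2 stuck-at-0 reproduces the observed 1.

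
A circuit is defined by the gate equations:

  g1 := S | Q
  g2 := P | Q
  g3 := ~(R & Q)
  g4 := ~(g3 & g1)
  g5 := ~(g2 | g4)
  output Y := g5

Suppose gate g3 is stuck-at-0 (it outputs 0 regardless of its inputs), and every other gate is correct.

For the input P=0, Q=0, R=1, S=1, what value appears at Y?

0

Propagate with g3 forced: g1=1, g2=0, g3=0 [stuck-at-0], g4=1, g5=0.
So Y = 0. (Without the fault it would be 1.)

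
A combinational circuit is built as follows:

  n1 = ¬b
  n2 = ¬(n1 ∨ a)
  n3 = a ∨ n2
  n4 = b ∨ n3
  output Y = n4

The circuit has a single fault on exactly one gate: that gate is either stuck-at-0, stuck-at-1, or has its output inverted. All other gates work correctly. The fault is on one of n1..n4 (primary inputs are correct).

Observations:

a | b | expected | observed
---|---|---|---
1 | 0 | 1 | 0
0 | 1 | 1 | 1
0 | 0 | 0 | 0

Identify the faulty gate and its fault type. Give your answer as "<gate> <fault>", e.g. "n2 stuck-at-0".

n3 stuck-at-0

Fault-free values for test 1 (a=1, b=0): n1=1, n2=0, n3=1, n4=1, giving Y=1. Observed 0.
Test 1: faults giving observed 0 are {n3 stuck-at-0, n3 inverted output, n4 stuck-at-0, n4 inverted output}.
Test 2 (a=0, b=1): fault-free n1=0, n2=1, n3=1, n4=1 → 1; observed 1. Eliminates n4 stuck-at-0, n4 inverted output.
Test 3 (a=0, b=0): fault-free n1=1, n2=0, n3=0, n4=0 → 0; observed 0. Eliminates n3 inverted output.
Only n3 stuck-at-0 is consistent with every test.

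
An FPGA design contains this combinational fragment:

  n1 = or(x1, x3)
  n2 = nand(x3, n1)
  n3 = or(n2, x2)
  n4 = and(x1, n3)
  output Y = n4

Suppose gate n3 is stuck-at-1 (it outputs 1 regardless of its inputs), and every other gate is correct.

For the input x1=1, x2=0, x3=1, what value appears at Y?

1

Propagate with n3 forced: n1=1, n2=0, n3=1 [stuck-at-1], n4=1.
So Y = 1. (Without the fault it would be 0.)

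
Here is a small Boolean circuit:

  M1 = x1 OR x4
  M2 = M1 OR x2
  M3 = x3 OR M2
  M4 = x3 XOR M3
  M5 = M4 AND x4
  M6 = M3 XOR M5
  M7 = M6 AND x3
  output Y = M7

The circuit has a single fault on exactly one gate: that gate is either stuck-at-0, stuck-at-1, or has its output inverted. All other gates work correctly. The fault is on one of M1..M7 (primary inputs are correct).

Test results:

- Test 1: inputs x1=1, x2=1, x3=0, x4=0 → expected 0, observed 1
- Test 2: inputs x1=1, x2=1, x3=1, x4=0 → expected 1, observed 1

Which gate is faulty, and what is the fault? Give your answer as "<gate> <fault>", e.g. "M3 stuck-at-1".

M7 stuck-at-1

Fault-free values for test 1 (x1=1, x2=1, x3=0, x4=0): M1=1, M2=1, M3=1, M4=1, M5=0, M6=1, M7=0, giving Y=0. Observed 1.
Test 1: faults giving observed 1 are {M7 stuck-at-1, M7 inverted output}.
Test 2 (x1=1, x2=1, x3=1, x4=0): fault-free M1=1, M2=1, M3=1, M4=0, M5=0, M6=1, M7=1 → 1; observed 1. Eliminates M7 inverted output.
Only M7 stuck-at-1 is consistent with every test.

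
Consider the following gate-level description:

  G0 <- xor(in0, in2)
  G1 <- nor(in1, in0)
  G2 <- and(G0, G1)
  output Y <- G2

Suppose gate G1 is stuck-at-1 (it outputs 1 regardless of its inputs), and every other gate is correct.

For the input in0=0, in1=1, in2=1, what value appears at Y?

Propagate with G1 forced: G0=1, G1=1 [stuck-at-1], G2=1.
So Y = 1. (Without the fault it would be 0.)

1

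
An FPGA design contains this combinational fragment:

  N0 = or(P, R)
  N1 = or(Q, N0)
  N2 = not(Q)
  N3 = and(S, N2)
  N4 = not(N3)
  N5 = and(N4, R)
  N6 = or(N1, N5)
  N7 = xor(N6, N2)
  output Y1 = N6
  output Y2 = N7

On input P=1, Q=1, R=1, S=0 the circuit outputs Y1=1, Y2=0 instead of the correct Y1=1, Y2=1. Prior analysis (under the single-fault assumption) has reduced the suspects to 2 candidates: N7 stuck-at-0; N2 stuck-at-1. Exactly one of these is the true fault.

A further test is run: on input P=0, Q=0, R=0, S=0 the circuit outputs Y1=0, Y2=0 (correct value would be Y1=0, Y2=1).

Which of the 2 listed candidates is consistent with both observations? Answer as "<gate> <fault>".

N7 stuck-at-0

Evaluate each candidate on input P=0, Q=0, R=0, S=0:
  N7 stuck-at-0: N0=0, N1=0, N2=1, N3=0, N4=1, N5=0, N6=0, N7=0 [stuck-at-0] → Y1=0, Y2=0 — matches
  N2 stuck-at-1: N0=0, N1=0, N2=1 [stuck-at-1], N3=0, N4=1, N5=0, N6=0, N7=1 → Y1=0, Y2=1 — eliminated
Only N7 stuck-at-0 reproduces the observed Y1=0, Y2=0.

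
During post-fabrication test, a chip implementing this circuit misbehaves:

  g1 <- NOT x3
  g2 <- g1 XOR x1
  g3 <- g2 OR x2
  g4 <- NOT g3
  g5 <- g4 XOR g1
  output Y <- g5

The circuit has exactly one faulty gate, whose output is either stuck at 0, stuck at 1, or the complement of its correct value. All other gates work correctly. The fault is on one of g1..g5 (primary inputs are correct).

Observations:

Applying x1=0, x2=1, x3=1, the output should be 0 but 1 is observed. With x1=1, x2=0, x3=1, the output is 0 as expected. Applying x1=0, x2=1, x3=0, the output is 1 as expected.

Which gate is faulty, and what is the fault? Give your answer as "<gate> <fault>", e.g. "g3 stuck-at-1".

g1 stuck-at-1

Fault-free values for test 1 (x1=0, x2=1, x3=1): g1=0, g2=0, g3=1, g4=0, g5=0, giving Y=0. Observed 1.
Test 1: faults giving observed 1 are {g1 stuck-at-1, g1 inverted output, g3 stuck-at-0, g3 inverted output, g4 stuck-at-1, g4 inverted output, g5 stuck-at-1, g5 inverted output}.
Test 2 (x1=1, x2=0, x3=1): fault-free g1=0, g2=1, g3=1, g4=0, g5=0 → 0; observed 0. Eliminates g3 stuck-at-0, g3 inverted output, g4 stuck-at-1, g4 inverted output, g5 stuck-at-1, g5 inverted output.
Test 3 (x1=0, x2=1, x3=0): fault-free g1=1, g2=1, g3=1, g4=0, g5=1 → 1; observed 1. Eliminates g1 inverted output.
Only g1 stuck-at-1 is consistent with every test.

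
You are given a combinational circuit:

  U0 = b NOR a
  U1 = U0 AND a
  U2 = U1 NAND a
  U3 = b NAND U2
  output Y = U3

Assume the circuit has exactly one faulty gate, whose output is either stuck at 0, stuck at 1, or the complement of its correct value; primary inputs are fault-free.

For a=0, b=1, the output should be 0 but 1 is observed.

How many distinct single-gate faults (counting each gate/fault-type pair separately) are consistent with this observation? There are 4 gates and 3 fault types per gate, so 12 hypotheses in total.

Fault-free: U0=0, U1=0, U2=1, U3=0 → 0. Observed 1.
  U0 stuck-at-0: output 0 ✗
  U0 stuck-at-1: output 0 ✗
  U0 inverted output: output 0 ✗
  U1 stuck-at-0: output 0 ✗
  U1 stuck-at-1: output 0 ✗
  U1 inverted output: output 0 ✗
  U2 stuck-at-0: output 1 ✓
  U2 stuck-at-1: output 0 ✗
  U2 inverted output: output 1 ✓
  U3 stuck-at-0: output 0 ✗
  U3 stuck-at-1: output 1 ✓
  U3 inverted output: output 1 ✓
Consistent faults: {U2 stuck-at-0, U2 inverted output, U3 stuck-at-1, U3 inverted output} — 4 in all.

4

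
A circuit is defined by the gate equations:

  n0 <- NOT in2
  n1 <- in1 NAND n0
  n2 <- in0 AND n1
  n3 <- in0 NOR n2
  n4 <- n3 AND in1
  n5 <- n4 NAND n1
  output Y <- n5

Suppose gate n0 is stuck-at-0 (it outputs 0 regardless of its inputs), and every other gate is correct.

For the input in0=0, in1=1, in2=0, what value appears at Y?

Propagate with n0 forced: n0=0 [stuck-at-0], n1=1, n2=0, n3=1, n4=1, n5=0.
So Y = 0. (Without the fault it would be 1.)

0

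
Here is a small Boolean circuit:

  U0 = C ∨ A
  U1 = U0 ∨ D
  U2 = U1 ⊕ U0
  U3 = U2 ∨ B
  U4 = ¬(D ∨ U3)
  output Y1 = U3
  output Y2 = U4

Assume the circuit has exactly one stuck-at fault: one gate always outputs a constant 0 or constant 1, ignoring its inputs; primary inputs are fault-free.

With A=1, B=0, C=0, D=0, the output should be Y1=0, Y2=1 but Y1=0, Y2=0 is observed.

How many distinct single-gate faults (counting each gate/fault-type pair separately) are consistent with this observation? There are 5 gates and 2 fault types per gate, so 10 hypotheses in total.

1

Fault-free: U0=1, U1=1, U2=0, U3=0, U4=1 → Y1=0, Y2=1. Observed Y1=0, Y2=0.
  U0 stuck-at-0: output Y1=0, Y2=1 ✗
  U0 stuck-at-1: output Y1=0, Y2=1 ✗
  U1 stuck-at-0: output Y1=1, Y2=0 ✗
  U1 stuck-at-1: output Y1=0, Y2=1 ✗
  U2 stuck-at-0: output Y1=0, Y2=1 ✗
  U2 stuck-at-1: output Y1=1, Y2=0 ✗
  U3 stuck-at-0: output Y1=0, Y2=1 ✗
  U3 stuck-at-1: output Y1=1, Y2=0 ✗
  U4 stuck-at-0: output Y1=0, Y2=0 ✓
  U4 stuck-at-1: output Y1=0, Y2=1 ✗
Consistent faults: {U4 stuck-at-0} — 1 in all.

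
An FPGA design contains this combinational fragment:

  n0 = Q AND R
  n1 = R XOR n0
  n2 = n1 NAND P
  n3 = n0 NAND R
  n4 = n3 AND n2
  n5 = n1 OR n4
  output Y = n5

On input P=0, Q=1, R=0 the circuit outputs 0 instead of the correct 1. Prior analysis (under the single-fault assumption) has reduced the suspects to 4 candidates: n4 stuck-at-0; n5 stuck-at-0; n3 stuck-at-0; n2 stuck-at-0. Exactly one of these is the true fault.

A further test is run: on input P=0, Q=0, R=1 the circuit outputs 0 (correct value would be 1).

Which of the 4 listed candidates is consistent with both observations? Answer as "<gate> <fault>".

n5 stuck-at-0

Evaluate each candidate on input P=0, Q=0, R=1:
  n4 stuck-at-0: n0=0, n1=1, n2=1, n3=1, n4=0 [stuck-at-0], n5=1 → 1 — eliminated
  n5 stuck-at-0: n0=0, n1=1, n2=1, n3=1, n4=1, n5=0 [stuck-at-0] → 0 — matches
  n3 stuck-at-0: n0=0, n1=1, n2=1, n3=0 [stuck-at-0], n4=0, n5=1 → 1 — eliminated
  n2 stuck-at-0: n0=0, n1=1, n2=0 [stuck-at-0], n3=1, n4=0, n5=1 → 1 — eliminated
Only n5 stuck-at-0 reproduces the observed 0.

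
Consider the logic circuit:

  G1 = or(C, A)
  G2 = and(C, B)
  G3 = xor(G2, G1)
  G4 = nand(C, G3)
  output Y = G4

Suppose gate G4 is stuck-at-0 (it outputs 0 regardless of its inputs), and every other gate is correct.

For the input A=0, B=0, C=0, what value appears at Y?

Propagate with G4 forced: G1=0, G2=0, G3=0, G4=0 [stuck-at-0].
So Y = 0. (Without the fault it would be 1.)

0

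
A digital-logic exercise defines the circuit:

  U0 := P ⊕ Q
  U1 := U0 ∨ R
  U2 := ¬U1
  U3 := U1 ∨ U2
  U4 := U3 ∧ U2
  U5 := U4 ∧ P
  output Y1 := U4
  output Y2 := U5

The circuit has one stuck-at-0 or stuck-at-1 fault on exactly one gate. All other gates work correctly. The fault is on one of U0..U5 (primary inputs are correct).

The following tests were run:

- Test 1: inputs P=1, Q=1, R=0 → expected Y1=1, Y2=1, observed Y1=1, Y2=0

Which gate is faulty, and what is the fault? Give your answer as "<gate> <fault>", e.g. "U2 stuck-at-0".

U5 stuck-at-0

Fault-free values for test 1 (P=1, Q=1, R=0): U0=0, U1=0, U2=1, U3=1, U4=1, U5=1, giving Y1=1, Y2=1. Observed Y1=1, Y2=0.
Test 1: faults giving observed Y1=1, Y2=0 are {U5 stuck-at-0}.
Only U5 stuck-at-0 is consistent with every test.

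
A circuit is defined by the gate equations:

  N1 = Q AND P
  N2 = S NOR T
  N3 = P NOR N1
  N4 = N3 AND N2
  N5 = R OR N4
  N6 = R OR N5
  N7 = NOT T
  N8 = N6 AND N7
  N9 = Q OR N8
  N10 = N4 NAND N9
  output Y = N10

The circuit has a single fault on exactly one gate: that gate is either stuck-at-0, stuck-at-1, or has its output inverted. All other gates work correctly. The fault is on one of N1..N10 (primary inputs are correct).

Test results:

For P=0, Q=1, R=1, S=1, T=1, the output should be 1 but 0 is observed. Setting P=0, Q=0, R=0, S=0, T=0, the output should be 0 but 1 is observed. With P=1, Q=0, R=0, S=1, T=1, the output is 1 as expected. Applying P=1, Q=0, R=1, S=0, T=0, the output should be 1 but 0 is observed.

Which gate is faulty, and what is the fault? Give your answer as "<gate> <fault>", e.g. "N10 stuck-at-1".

Fault-free values for test 1 (P=0, Q=1, R=1, S=1, T=1): N1=0, N2=0, N3=1, N4=0, N5=1, N6=1, N7=0, N8=0, N9=1, N10=1, giving Y=1. Observed 0.
Test 1: faults giving observed 0 are {N2 stuck-at-1, N2 inverted output, N4 stuck-at-1, N4 inverted output, N10 stuck-at-0, N10 inverted output}.
Test 2 (P=0, Q=0, R=0, S=0, T=0): fault-free N1=0, N2=1, N3=1, N4=1, N5=1, N6=1, N7=1, N8=1, N9=1, N10=0 → 0; observed 1. Eliminates N2 stuck-at-1, N4 stuck-at-1, N10 stuck-at-0.
Test 3 (P=1, Q=0, R=0, S=1, T=1): fault-free N1=0, N2=0, N3=0, N4=0, N5=0, N6=0, N7=0, N8=0, N9=0, N10=1 → 1; observed 1. Eliminates N10 inverted output.
Test 4 (P=1, Q=0, R=1, S=0, T=0): fault-free N1=0, N2=1, N3=0, N4=0, N5=1, N6=1, N7=1, N8=1, N9=1, N10=1 → 1; observed 0. Eliminates N2 inverted output.
Only N4 inverted output is consistent with every test.

N4 inverted output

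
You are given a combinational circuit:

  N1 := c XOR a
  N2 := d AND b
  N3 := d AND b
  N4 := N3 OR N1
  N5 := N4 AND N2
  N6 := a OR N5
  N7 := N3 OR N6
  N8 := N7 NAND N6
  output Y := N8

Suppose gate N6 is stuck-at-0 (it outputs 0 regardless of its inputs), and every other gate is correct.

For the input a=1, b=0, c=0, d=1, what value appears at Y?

1

Propagate with N6 forced: N1=1, N2=0, N3=0, N4=1, N5=0, N6=0 [stuck-at-0], N7=0, N8=1.
So Y = 1. (Without the fault it would be 0.)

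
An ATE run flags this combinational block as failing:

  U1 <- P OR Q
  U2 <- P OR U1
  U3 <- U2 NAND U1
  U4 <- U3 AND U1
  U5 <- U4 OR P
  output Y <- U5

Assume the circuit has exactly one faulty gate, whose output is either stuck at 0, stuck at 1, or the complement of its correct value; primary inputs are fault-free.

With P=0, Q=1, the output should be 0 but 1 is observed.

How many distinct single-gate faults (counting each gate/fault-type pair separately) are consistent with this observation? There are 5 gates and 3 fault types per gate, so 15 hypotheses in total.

8

Fault-free: U1=1, U2=1, U3=0, U4=0, U5=0 → 0. Observed 1.
  U1: none of the 3 fault types match ✗
  U2: stuck-at-0, inverted output ✓; others ✗
  U3: stuck-at-1, inverted output ✓; others ✗
  U4: stuck-at-1, inverted output ✓; others ✗
  U5: stuck-at-1, inverted output ✓; others ✗
Consistent faults: {U2 stuck-at-0, U2 inverted output, U3 stuck-at-1, U3 inverted output, U4 stuck-at-1, U4 inverted output, U5 stuck-at-1, U5 inverted output} — 8 in all.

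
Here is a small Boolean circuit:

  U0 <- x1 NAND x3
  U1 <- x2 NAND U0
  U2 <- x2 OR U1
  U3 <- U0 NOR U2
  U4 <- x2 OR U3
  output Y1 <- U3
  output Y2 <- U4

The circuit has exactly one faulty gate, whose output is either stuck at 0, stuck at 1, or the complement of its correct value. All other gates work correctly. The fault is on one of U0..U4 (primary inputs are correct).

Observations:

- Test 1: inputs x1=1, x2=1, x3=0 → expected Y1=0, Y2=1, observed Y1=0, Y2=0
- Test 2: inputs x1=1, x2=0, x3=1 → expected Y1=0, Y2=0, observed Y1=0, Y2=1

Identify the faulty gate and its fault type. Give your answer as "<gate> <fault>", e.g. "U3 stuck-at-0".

U4 inverted output

Fault-free values for test 1 (x1=1, x2=1, x3=0): U0=1, U1=0, U2=1, U3=0, U4=1, giving Y1=0, Y2=1. Observed Y1=0, Y2=0.
Test 1: faults giving observed Y1=0, Y2=0 are {U4 stuck-at-0, U4 inverted output}.
Test 2 (x1=1, x2=0, x3=1): fault-free U0=0, U1=1, U2=1, U3=0, U4=0 → Y1=0, Y2=0; observed Y1=0, Y2=1. Eliminates U4 stuck-at-0.
Only U4 inverted output is consistent with every test.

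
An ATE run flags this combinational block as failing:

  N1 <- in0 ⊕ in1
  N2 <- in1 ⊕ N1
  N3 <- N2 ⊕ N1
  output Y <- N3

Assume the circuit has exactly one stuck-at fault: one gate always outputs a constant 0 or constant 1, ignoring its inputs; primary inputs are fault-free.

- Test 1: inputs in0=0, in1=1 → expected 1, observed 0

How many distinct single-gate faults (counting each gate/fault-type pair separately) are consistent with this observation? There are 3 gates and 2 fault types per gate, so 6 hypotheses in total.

2

Fault-free: N1=1, N2=0, N3=1 → 1. Observed 0.
  N1 stuck-at-0: output 1 ✗
  N1 stuck-at-1: output 1 ✗
  N2 stuck-at-0: output 1 ✗
  N2 stuck-at-1: output 0 ✓
  N3 stuck-at-0: output 0 ✓
  N3 stuck-at-1: output 1 ✗
Consistent faults: {N2 stuck-at-1, N3 stuck-at-0} — 2 in all.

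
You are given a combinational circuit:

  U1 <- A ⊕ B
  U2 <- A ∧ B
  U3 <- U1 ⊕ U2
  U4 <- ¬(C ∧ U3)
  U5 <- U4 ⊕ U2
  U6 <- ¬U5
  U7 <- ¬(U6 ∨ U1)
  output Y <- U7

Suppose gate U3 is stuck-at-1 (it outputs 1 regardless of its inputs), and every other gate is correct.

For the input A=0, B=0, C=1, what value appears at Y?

0

Propagate with U3 forced: U1=0, U2=0, U3=1 [stuck-at-1], U4=0, U5=0, U6=1, U7=0.
So Y = 0. (Without the fault it would be 1.)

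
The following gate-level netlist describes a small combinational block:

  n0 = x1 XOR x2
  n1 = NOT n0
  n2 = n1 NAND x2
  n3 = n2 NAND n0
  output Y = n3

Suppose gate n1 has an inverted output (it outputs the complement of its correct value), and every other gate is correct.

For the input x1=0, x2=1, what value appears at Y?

1

Propagate with n1 forced: n0=1, n1=1 [inverted output], n2=0, n3=1.
So Y = 1. (Without the fault it would be 0.)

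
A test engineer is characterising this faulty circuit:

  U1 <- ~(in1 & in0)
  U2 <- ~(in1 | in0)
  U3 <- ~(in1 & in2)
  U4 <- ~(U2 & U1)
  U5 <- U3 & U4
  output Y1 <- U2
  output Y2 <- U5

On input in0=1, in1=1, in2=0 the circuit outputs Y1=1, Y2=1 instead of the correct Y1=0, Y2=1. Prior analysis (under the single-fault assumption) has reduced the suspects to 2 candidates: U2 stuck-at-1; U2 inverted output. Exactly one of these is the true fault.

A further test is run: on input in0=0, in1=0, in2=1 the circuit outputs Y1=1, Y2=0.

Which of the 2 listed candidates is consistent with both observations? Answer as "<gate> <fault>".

Evaluate each candidate on input in0=0, in1=0, in2=1:
  U2 stuck-at-1: U1=1, U2=1 [stuck-at-1], U3=1, U4=0, U5=0 → Y1=1, Y2=0 — matches
  U2 inverted output: U1=1, U2=0 [inverted output], U3=1, U4=1, U5=1 → Y1=0, Y2=1 — eliminated
Only U2 stuck-at-1 reproduces the observed Y1=1, Y2=0.

U2 stuck-at-1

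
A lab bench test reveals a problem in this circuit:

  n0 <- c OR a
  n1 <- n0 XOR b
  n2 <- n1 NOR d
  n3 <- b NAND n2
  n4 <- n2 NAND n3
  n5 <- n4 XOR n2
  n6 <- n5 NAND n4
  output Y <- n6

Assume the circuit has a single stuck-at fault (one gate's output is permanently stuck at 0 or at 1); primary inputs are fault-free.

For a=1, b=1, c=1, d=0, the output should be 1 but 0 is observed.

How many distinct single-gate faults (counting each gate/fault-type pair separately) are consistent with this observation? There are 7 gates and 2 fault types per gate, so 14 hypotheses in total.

Fault-free: n0=1, n1=0, n2=1, n3=0, n4=1, n5=0, n6=1 → 1. Observed 0.
  n0 stuck-at-0: output 0 ✓
  n0 stuck-at-1: output 1 ✗
  n1 stuck-at-0: output 1 ✗
  n1 stuck-at-1: output 0 ✓
  n2 stuck-at-0: output 0 ✓
  n2 stuck-at-1: output 1 ✗
  n3 stuck-at-0: output 1 ✗
  n3 stuck-at-1: output 1 ✗
  n4 stuck-at-0: output 1 ✗
  n4 stuck-at-1: output 1 ✗
  n5 stuck-at-0: output 1 ✗
  n5 stuck-at-1: output 0 ✓
  n6 stuck-at-0: output 0 ✓
  n6 stuck-at-1: output 1 ✗
Consistent faults: {n0 stuck-at-0, n1 stuck-at-1, n2 stuck-at-0, n5 stuck-at-1, n6 stuck-at-0} — 5 in all.

5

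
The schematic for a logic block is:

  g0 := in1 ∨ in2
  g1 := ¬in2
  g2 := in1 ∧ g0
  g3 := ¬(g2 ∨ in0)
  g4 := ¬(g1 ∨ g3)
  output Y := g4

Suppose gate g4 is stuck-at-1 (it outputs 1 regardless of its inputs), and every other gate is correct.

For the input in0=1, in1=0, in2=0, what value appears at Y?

Propagate with g4 forced: g0=0, g1=1, g2=0, g3=0, g4=1 [stuck-at-1].
So Y = 1. (Without the fault it would be 0.)

1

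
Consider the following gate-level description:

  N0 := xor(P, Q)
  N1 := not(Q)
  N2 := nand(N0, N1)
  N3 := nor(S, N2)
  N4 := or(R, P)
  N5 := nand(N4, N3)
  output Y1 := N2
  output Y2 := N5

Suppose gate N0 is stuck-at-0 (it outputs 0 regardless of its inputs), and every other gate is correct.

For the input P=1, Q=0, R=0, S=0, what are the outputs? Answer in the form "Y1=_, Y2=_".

Y1=1, Y2=1

Propagate with N0 forced: N0=0 [stuck-at-0], N1=1, N2=1, N3=0, N4=1, N5=1.
So the outputs are Y1=1, Y2=1. (Without the fault they would be Y1=0, Y2=0.)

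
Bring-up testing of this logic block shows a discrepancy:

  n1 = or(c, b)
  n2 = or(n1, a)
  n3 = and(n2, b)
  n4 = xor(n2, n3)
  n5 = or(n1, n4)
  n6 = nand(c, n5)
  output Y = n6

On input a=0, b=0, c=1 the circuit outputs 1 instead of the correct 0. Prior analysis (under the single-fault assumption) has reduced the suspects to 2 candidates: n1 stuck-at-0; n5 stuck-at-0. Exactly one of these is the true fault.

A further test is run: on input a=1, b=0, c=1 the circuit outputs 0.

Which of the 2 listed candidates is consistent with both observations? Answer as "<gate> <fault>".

n1 stuck-at-0

Evaluate each candidate on input a=1, b=0, c=1:
  n1 stuck-at-0: n1=0 [stuck-at-0], n2=1, n3=0, n4=1, n5=1, n6=0 → 0 — matches
  n5 stuck-at-0: n1=1, n2=1, n3=0, n4=1, n5=0 [stuck-at-0], n6=1 → 1 — eliminated
Only n1 stuck-at-0 reproduces the observed 0.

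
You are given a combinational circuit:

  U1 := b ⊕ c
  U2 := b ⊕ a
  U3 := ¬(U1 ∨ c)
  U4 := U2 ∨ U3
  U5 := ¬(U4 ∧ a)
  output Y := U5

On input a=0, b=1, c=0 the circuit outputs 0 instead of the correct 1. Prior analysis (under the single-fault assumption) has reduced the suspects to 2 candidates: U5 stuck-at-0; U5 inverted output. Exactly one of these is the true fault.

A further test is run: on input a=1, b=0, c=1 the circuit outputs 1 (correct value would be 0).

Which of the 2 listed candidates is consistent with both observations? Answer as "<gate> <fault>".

Evaluate each candidate on input a=1, b=0, c=1:
  U5 stuck-at-0: U1=1, U2=1, U3=0, U4=1, U5=0 [stuck-at-0] → 0 — eliminated
  U5 inverted output: U1=1, U2=1, U3=0, U4=1, U5=1 [inverted output] → 1 — matches
Only U5 inverted output reproduces the observed 1.

U5 inverted output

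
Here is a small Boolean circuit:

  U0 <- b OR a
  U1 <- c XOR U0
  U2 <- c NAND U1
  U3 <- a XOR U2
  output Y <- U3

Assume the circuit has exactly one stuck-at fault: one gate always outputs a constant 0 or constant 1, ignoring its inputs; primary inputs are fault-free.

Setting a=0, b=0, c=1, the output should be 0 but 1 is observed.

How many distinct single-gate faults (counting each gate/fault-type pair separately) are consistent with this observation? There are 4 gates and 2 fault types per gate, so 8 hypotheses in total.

4

Fault-free: U0=0, U1=1, U2=0, U3=0 → 0. Observed 1.
  U0 stuck-at-0: output 0 ✗
  U0 stuck-at-1: output 1 ✓
  U1 stuck-at-0: output 1 ✓
  U1 stuck-at-1: output 0 ✗
  U2 stuck-at-0: output 0 ✗
  U2 stuck-at-1: output 1 ✓
  U3 stuck-at-0: output 0 ✗
  U3 stuck-at-1: output 1 ✓
Consistent faults: {U0 stuck-at-1, U1 stuck-at-0, U2 stuck-at-1, U3 stuck-at-1} — 4 in all.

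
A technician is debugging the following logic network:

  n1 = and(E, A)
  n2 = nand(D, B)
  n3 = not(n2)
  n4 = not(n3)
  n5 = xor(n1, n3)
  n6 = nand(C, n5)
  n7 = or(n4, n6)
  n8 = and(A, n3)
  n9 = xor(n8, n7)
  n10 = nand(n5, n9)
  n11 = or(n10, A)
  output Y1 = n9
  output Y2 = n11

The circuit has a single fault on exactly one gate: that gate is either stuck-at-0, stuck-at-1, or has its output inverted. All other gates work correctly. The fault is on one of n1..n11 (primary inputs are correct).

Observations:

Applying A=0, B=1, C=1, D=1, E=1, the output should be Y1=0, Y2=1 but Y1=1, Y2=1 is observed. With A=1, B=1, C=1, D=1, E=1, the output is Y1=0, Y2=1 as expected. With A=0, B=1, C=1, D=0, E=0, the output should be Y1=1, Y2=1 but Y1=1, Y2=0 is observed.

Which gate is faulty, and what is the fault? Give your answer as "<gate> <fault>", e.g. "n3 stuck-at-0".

Fault-free values for test 1 (A=0, B=1, C=1, D=1, E=1): n1=0, n2=0, n3=1, n4=0, n5=1, n6=0, n7=0, n8=0, n9=0, n10=1, n11=1, giving Y1=0, Y2=1. Observed Y1=1, Y2=1.
Test 1: faults giving observed Y1=1, Y2=1 are {n1 stuck-at-1, n1 inverted output, n2 stuck-at-1, n2 inverted output, n3 stuck-at-0, n3 inverted output, n5 stuck-at-0, n5 inverted output}.
Test 2 (A=1, B=1, C=1, D=1, E=1): fault-free n1=1, n2=0, n3=1, n4=0, n5=0, n6=1, n7=1, n8=1, n9=0, n10=1, n11=1 → Y1=0, Y2=1; observed Y1=0, Y2=1. Eliminates n1 inverted output, n2 stuck-at-1, n2 inverted output, n3 stuck-at-0, n3 inverted output, n5 inverted output.
Test 3 (A=0, B=1, C=1, D=0, E=0): fault-free n1=0, n2=1, n3=0, n4=1, n5=0, n6=1, n7=1, n8=0, n9=1, n10=1, n11=1 → Y1=1, Y2=1; observed Y1=1, Y2=0. Eliminates n5 stuck-at-0.
Only n1 stuck-at-1 is consistent with every test.

n1 stuck-at-1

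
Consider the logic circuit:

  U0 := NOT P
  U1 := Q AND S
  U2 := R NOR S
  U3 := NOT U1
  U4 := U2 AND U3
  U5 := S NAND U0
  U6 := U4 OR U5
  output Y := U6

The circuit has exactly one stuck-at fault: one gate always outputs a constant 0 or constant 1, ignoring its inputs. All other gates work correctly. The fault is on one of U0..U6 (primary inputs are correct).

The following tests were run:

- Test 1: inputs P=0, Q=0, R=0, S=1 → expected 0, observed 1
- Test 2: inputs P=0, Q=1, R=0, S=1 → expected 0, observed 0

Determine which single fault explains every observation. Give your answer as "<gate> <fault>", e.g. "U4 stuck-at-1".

Fault-free values for test 1 (P=0, Q=0, R=0, S=1): U0=1, U1=0, U2=0, U3=1, U4=0, U5=0, U6=0, giving Y=0. Observed 1.
Test 1: faults giving observed 1 are {U0 stuck-at-0, U2 stuck-at-1, U4 stuck-at-1, U5 stuck-at-1, U6 stuck-at-1}.
Test 2 (P=0, Q=1, R=0, S=1): fault-free U0=1, U1=1, U2=0, U3=0, U4=0, U5=0, U6=0 → 0; observed 0. Eliminates U0 stuck-at-0, U4 stuck-at-1, U5 stuck-at-1, U6 stuck-at-1.
Only U2 stuck-at-1 is consistent with every test.

U2 stuck-at-1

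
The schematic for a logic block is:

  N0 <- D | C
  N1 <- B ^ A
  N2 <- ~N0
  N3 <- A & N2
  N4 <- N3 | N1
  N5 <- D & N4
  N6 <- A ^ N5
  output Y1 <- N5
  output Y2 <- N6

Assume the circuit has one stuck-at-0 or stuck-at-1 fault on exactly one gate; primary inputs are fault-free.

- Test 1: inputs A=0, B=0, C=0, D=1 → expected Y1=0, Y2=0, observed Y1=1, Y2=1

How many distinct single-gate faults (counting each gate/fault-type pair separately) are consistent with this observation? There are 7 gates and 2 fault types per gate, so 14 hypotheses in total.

4

Fault-free: N0=1, N1=0, N2=0, N3=0, N4=0, N5=0, N6=0 → Y1=0, Y2=0. Observed Y1=1, Y2=1.
  N0 stuck-at-0: output Y1=0, Y2=0 ✗
  N0 stuck-at-1: output Y1=0, Y2=0 ✗
  N1 stuck-at-0: output Y1=0, Y2=0 ✗
  N1 stuck-at-1: output Y1=1, Y2=1 ✓
  N2 stuck-at-0: output Y1=0, Y2=0 ✗
  N2 stuck-at-1: output Y1=0, Y2=0 ✗
  N3 stuck-at-0: output Y1=0, Y2=0 ✗
  N3 stuck-at-1: output Y1=1, Y2=1 ✓
  N4 stuck-at-0: output Y1=0, Y2=0 ✗
  N4 stuck-at-1: output Y1=1, Y2=1 ✓
  N5 stuck-at-0: output Y1=0, Y2=0 ✗
  N5 stuck-at-1: output Y1=1, Y2=1 ✓
  N6 stuck-at-0: output Y1=0, Y2=0 ✗
  N6 stuck-at-1: output Y1=0, Y2=1 ✗
Consistent faults: {N1 stuck-at-1, N3 stuck-at-1, N4 stuck-at-1, N5 stuck-at-1} — 4 in all.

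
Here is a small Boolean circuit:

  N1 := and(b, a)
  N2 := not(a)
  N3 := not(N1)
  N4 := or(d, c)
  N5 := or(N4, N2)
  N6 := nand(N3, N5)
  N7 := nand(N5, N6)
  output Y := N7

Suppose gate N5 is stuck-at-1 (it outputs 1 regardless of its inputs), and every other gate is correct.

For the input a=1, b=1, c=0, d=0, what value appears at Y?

Propagate with N5 forced: N1=1, N2=0, N3=0, N4=0, N5=1 [stuck-at-1], N6=1, N7=0.
So Y = 0. (Without the fault it would be 1.)

0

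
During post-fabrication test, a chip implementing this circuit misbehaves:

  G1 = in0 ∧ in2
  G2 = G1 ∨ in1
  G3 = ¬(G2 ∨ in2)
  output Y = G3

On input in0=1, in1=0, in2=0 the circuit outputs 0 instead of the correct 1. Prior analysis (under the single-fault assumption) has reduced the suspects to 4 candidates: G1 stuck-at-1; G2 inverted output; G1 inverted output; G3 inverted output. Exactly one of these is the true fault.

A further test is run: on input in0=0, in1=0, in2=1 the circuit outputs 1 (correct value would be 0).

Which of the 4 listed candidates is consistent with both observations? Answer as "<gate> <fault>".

G3 inverted output

Evaluate each candidate on input in0=0, in1=0, in2=1:
  G1 stuck-at-1: G1=1 [stuck-at-1], G2=1, G3=0 → 0 — eliminated
  G2 inverted output: G1=0, G2=1 [inverted output], G3=0 → 0 — eliminated
  G1 inverted output: G1=1 [inverted output], G2=1, G3=0 → 0 — eliminated
  G3 inverted output: G1=0, G2=0, G3=1 [inverted output] → 1 — matches
Only G3 inverted output reproduces the observed 1.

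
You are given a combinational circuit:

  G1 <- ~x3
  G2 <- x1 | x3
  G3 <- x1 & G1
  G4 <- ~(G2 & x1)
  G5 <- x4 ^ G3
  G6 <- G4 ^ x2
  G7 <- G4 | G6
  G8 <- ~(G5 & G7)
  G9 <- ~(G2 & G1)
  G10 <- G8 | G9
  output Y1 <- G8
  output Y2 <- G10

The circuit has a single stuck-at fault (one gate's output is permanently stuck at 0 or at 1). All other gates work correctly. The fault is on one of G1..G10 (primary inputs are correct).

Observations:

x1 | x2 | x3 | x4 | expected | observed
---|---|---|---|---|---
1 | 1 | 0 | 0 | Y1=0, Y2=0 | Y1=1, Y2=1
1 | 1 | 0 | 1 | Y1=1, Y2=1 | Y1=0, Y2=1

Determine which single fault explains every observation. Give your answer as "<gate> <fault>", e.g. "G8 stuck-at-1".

Fault-free values for test 1 (x1=1, x2=1, x3=0, x4=0): G1=1, G2=1, G3=1, G4=0, G5=1, G6=1, G7=1, G8=0, G9=0, G10=0, giving Y1=0, Y2=0. Observed Y1=1, Y2=1.
Test 1: faults giving observed Y1=1, Y2=1 are {G1 stuck-at-0, G3 stuck-at-0, G5 stuck-at-0, G6 stuck-at-0, G7 stuck-at-0, G8 stuck-at-1}.
Test 2 (x1=1, x2=1, x3=0, x4=1): fault-free G1=1, G2=1, G3=1, G4=0, G5=0, G6=1, G7=1, G8=1, G9=0, G10=1 → Y1=1, Y2=1; observed Y1=0, Y2=1. Eliminates G3 stuck-at-0, G5 stuck-at-0, G6 stuck-at-0, G7 stuck-at-0, G8 stuck-at-1.
Only G1 stuck-at-0 is consistent with every test.

G1 stuck-at-0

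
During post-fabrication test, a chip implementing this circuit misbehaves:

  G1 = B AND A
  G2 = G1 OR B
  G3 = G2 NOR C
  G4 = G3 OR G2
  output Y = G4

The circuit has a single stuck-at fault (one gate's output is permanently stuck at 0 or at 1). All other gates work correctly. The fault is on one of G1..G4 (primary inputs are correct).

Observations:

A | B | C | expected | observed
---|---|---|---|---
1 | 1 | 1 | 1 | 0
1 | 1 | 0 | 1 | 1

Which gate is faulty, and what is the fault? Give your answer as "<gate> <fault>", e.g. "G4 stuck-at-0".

G2 stuck-at-0

Fault-free values for test 1 (A=1, B=1, C=1): G1=1, G2=1, G3=0, G4=1, giving Y=1. Observed 0.
Test 1: faults giving observed 0 are {G2 stuck-at-0, G4 stuck-at-0}.
Test 2 (A=1, B=1, C=0): fault-free G1=1, G2=1, G3=0, G4=1 → 1; observed 1. Eliminates G4 stuck-at-0.
Only G2 stuck-at-0 is consistent with every test.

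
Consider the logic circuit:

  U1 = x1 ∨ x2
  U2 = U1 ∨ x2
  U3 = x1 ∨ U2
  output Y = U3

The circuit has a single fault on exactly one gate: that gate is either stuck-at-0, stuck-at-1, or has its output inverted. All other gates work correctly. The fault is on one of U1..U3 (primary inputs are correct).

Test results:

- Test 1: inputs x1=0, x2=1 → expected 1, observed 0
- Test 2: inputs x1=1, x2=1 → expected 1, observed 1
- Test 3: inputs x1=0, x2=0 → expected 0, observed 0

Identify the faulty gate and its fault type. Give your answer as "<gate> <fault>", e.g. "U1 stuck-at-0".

Fault-free values for test 1 (x1=0, x2=1): U1=1, U2=1, U3=1, giving Y=1. Observed 0.
Test 1: faults giving observed 0 are {U2 stuck-at-0, U2 inverted output, U3 stuck-at-0, U3 inverted output}.
Test 2 (x1=1, x2=1): fault-free U1=1, U2=1, U3=1 → 1; observed 1. Eliminates U3 stuck-at-0, U3 inverted output.
Test 3 (x1=0, x2=0): fault-free U1=0, U2=0, U3=0 → 0; observed 0. Eliminates U2 inverted output.
Only U2 stuck-at-0 is consistent with every test.

U2 stuck-at-0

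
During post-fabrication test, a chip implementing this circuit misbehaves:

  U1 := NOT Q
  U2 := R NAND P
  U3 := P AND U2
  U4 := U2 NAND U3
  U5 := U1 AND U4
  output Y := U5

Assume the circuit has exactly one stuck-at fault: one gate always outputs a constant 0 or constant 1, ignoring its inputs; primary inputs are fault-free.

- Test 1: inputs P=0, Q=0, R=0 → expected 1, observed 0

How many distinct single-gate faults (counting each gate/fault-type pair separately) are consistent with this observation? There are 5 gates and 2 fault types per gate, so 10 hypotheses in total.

4

Fault-free: U1=1, U2=1, U3=0, U4=1, U5=1 → 1. Observed 0.
  U1 stuck-at-0: output 0 ✓
  U1 stuck-at-1: output 1 ✗
  U2 stuck-at-0: output 1 ✗
  U2 stuck-at-1: output 1 ✗
  U3 stuck-at-0: output 1 ✗
  U3 stuck-at-1: output 0 ✓
  U4 stuck-at-0: output 0 ✓
  U4 stuck-at-1: output 1 ✗
  U5 stuck-at-0: output 0 ✓
  U5 stuck-at-1: output 1 ✗
Consistent faults: {U1 stuck-at-0, U3 stuck-at-1, U4 stuck-at-0, U5 stuck-at-0} — 4 in all.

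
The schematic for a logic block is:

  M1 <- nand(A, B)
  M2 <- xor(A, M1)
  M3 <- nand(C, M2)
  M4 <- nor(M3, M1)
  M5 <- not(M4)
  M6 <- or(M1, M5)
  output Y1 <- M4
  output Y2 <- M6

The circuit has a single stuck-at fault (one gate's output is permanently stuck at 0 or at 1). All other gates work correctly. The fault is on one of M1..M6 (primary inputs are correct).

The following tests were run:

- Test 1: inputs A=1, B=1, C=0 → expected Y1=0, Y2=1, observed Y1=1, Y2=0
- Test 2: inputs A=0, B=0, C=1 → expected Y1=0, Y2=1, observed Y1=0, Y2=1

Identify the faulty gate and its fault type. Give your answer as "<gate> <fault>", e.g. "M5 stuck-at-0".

Fault-free values for test 1 (A=1, B=1, C=0): M1=0, M2=1, M3=1, M4=0, M5=1, M6=1, giving Y1=0, Y2=1. Observed Y1=1, Y2=0.
Test 1: faults giving observed Y1=1, Y2=0 are {M3 stuck-at-0, M4 stuck-at-1}.
Test 2 (A=0, B=0, C=1): fault-free M1=1, M2=1, M3=0, M4=0, M5=1, M6=1 → Y1=0, Y2=1; observed Y1=0, Y2=1. Eliminates M4 stuck-at-1.
Only M3 stuck-at-0 is consistent with every test.

M3 stuck-at-0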